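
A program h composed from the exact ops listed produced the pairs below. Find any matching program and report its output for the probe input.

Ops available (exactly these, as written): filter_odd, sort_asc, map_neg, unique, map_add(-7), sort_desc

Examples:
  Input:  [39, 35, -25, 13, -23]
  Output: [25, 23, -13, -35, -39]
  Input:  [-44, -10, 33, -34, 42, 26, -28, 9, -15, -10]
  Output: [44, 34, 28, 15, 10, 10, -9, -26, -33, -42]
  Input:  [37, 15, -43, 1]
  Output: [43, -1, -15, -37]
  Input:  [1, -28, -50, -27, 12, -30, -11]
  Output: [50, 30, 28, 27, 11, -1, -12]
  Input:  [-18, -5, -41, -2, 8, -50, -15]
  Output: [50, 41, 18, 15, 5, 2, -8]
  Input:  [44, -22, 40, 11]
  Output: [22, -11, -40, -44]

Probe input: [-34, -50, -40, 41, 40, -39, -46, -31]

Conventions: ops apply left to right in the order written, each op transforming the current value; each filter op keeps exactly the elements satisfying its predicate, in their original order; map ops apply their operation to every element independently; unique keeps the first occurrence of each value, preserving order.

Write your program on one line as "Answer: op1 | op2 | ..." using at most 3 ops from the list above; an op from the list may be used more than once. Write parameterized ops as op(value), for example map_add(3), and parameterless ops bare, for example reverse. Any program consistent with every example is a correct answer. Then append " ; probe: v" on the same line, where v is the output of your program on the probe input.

sort_asc | map_neg ; probe: [50, 46, 40, 39, 34, 31, -40, -41]

Check, running the answer program on each example:
  [39, 35, -25, 13, -23] -> [-25, -23, 13, 35, 39] -> [25, 23, -13, -35, -39]
  [-44, -10, 33, -34, 42, 26, -28, 9, -15, -10] -> [-44, -34, -28, -15, -10, -10, 9, 26, 33, 42] -> [44, 34, 28, 15, 10, 10, -9, -26, -33, -42]
  [37, 15, -43, 1] -> [-43, 1, 15, 37] -> [43, -1, -15, -37]
  [1, -28, -50, -27, 12, -30, -11] -> [-50, -30, -28, -27, -11, 1, 12] -> [50, 30, 28, 27, 11, -1, -12]
  [-18, -5, -41, -2, 8, -50, -15] -> [-50, -41, -18, -15, -5, -2, 8] -> [50, 41, 18, 15, 5, 2, -8]
  [44, -22, 40, 11] -> [-22, 11, 40, 44] -> [22, -11, -40, -44]
  probe: [-34, -50, -40, 41, 40, -39, -46, -31] -> [-50, -46, -40, -39, -34, -31, 40, 41] -> [50, 46, 40, 39, 34, 31, -40, -41]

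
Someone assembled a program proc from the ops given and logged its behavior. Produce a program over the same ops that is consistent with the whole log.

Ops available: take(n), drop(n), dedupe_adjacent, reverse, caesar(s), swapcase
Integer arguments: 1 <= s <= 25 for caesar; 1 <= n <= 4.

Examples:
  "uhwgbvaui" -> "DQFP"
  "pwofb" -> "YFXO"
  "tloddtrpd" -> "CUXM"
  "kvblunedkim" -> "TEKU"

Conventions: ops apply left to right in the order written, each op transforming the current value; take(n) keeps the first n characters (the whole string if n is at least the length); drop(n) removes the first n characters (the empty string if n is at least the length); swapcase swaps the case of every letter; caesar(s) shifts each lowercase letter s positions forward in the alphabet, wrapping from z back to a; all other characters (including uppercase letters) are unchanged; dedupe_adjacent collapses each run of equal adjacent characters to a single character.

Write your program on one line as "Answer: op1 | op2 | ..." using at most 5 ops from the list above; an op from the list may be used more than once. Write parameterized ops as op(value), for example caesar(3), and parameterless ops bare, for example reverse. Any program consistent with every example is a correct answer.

caesar(9) | dedupe_adjacent | swapcase | take(4)

Check, running the answer program on each example:
  "uhwgbvaui" -> "dqfpkejdr" -> "dqfpkejdr" -> "DQFPKEJDR" -> "DQFP"
  "pwofb" -> "yfxok" -> "yfxok" -> "YFXOK" -> "YFXO"
  "tloddtrpd" -> "cuxmmcaym" -> "cuxmcaym" -> "CUXMCAYM" -> "CUXM"
  "kvblunedkim" -> "tekudwnmtrv" -> "tekudwnmtrv" -> "TEKUDWNMTRV" -> "TEKU"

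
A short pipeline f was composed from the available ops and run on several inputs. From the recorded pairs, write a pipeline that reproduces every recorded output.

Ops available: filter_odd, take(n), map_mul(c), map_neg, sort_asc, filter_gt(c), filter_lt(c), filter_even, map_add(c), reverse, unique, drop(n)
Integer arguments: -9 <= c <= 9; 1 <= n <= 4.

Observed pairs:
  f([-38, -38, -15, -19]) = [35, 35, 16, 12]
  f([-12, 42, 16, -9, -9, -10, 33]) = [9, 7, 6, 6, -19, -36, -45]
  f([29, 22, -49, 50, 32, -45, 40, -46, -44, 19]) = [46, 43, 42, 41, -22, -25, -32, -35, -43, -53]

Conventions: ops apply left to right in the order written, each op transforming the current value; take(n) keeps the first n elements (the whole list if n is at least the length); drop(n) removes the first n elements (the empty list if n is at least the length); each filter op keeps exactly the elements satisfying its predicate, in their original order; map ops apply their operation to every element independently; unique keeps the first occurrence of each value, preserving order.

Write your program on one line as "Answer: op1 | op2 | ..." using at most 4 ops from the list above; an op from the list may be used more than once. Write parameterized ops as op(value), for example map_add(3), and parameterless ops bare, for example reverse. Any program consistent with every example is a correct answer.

map_neg | map_add(-3) | sort_asc | reverse

Check, running the answer program on each example:
  [-38, -38, -15, -19] -> [38, 38, 15, 19] -> [35, 35, 12, 16] -> [12, 16, 35, 35] -> [35, 35, 16, 12]
  [-12, 42, 16, -9, -9, -10, 33] -> [12, -42, -16, 9, 9, 10, -33] -> [9, -45, -19, 6, 6, 7, -36] -> [-45, -36, -19, 6, 6, 7, 9] -> [9, 7, 6, 6, -19, -36, -45]
  [29, 22, -49, 50, 32, -45, 40, -46, -44, 19] -> [-29, -22, 49, -50, -32, 45, -40, 46, 44, -19] -> [-32, -25, 46, -53, -35, 42, -43, 43, 41, -22] -> [-53, -43, -35, -32, -25, -22, 41, 42, 43, 46] -> [46, 43, 42, 41, -22, -25, -32, -35, -43, -53]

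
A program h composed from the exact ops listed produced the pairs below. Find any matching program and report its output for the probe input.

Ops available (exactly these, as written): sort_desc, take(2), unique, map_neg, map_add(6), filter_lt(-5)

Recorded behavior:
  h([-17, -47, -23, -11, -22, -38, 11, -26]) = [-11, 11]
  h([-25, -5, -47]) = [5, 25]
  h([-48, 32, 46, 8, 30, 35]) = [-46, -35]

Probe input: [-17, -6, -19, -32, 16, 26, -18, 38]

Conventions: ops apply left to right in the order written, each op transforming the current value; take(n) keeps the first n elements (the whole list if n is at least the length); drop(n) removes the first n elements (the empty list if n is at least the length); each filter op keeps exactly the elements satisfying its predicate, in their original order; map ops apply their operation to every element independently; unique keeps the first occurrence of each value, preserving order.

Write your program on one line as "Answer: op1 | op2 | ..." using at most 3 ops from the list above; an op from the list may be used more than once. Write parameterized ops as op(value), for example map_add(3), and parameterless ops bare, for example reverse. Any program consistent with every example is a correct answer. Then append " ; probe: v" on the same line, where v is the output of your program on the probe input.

sort_desc | map_neg | take(2) ; probe: [-38, -26]

Check, running the answer program on each example:
  [-17, -47, -23, -11, -22, -38, 11, -26] -> [11, -11, -17, -22, -23, -26, -38, -47] -> [-11, 11, 17, 22, 23, 26, 38, 47] -> [-11, 11]
  [-25, -5, -47] -> [-5, -25, -47] -> [5, 25, 47] -> [5, 25]
  [-48, 32, 46, 8, 30, 35] -> [46, 35, 32, 30, 8, -48] -> [-46, -35, -32, -30, -8, 48] -> [-46, -35]
  probe: [-17, -6, -19, -32, 16, 26, -18, 38] -> [38, 26, 16, -6, -17, -18, -19, -32] -> [-38, -26, -16, 6, 17, 18, 19, 32] -> [-38, -26]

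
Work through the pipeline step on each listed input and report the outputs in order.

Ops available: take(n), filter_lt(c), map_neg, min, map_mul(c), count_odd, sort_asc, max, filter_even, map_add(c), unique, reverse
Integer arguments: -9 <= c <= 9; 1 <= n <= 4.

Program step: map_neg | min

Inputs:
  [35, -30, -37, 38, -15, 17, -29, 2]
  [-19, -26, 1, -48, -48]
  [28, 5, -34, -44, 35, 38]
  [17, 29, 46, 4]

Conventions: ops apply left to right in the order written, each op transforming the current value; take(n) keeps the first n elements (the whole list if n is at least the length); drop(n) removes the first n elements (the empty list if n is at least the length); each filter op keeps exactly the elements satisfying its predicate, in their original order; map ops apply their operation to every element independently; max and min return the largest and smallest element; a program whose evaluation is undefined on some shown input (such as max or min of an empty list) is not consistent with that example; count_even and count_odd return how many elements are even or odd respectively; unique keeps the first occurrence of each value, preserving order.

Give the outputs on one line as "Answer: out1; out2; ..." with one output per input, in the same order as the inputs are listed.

-38; -1; -38; -46

Execution, op by op:
  [35, -30, -37, 38, -15, 17, -29, 2] -> [-35, 30, 37, -38, 15, -17, 29, -2] -> -38
  [-19, -26, 1, -48, -48] -> [19, 26, -1, 48, 48] -> -1
  [28, 5, -34, -44, 35, 38] -> [-28, -5, 34, 44, -35, -38] -> -38
  [17, 29, 46, 4] -> [-17, -29, -46, -4] -> -46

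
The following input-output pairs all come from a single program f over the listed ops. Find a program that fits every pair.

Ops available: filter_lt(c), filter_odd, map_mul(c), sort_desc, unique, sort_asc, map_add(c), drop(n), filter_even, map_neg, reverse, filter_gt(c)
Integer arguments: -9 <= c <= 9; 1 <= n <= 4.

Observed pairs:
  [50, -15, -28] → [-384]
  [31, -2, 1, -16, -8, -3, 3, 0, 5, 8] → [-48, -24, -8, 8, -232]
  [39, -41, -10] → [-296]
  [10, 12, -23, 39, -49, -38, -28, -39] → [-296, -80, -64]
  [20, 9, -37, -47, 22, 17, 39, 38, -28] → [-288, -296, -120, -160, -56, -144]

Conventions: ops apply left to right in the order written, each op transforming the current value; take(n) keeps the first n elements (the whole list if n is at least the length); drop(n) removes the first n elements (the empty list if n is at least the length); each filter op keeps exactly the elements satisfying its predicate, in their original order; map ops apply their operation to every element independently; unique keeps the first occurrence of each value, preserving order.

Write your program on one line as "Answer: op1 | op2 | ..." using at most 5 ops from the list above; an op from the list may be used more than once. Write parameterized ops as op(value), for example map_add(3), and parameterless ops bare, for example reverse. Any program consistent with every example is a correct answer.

map_add(-2) | filter_gt(-2) | map_mul(8) | map_mul(-1) | reverse

Check, running the answer program on each example:
  [50, -15, -28] -> [48, -17, -30] -> [48] -> [384] -> [-384] -> [-384]
  [31, -2, 1, -16, -8, -3, 3, 0, 5, 8] -> [29, -4, -1, -18, -10, -5, 1, -2, 3, 6] -> [29, -1, 1, 3, 6] -> [232, -8, 8, 24, 48] -> [-232, 8, -8, -24, -48] -> [-48, -24, -8, 8, -232]
  [39, -41, -10] -> [37, -43, -12] -> [37] -> [296] -> [-296] -> [-296]
  [10, 12, -23, 39, -49, -38, -28, -39] -> [8, 10, -25, 37, -51, -40, -30, -41] -> [8, 10, 37] -> [64, 80, 296] -> [-64, -80, -296] -> [-296, -80, -64]
  [20, 9, -37, -47, 22, 17, 39, 38, -28] -> [18, 7, -39, -49, 20, 15, 37, 36, -30] -> [18, 7, 20, 15, 37, 36] -> [144, 56, 160, 120, 296, 288] -> [-144, -56, -160, -120, -296, -288] -> [-288, -296, -120, -160, -56, -144]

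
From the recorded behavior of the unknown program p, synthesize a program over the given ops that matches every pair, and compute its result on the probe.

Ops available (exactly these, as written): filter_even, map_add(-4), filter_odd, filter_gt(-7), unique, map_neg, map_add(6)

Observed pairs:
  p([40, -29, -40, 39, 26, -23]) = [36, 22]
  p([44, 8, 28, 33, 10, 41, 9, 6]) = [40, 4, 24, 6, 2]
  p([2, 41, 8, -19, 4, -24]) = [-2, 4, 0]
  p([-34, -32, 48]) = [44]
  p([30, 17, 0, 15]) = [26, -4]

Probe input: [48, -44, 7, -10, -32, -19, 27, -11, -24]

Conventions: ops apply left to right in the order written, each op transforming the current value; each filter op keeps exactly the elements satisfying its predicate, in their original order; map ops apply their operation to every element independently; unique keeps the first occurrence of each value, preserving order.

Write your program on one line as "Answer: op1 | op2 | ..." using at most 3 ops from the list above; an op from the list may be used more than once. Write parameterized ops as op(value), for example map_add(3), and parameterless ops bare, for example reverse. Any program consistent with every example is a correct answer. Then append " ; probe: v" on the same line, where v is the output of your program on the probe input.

map_add(-4) | filter_gt(-7) | filter_even ; probe: [44]

Check, running the answer program on each example:
  [40, -29, -40, 39, 26, -23] -> [36, -33, -44, 35, 22, -27] -> [36, 35, 22] -> [36, 22]
  [44, 8, 28, 33, 10, 41, 9, 6] -> [40, 4, 24, 29, 6, 37, 5, 2] -> [40, 4, 24, 29, 6, 37, 5, 2] -> [40, 4, 24, 6, 2]
  [2, 41, 8, -19, 4, -24] -> [-2, 37, 4, -23, 0, -28] -> [-2, 37, 4, 0] -> [-2, 4, 0]
  [-34, -32, 48] -> [-38, -36, 44] -> [44] -> [44]
  [30, 17, 0, 15] -> [26, 13, -4, 11] -> [26, 13, -4, 11] -> [26, -4]
  probe: [48, -44, 7, -10, -32, -19, 27, -11, -24] -> [44, -48, 3, -14, -36, -23, 23, -15, -28] -> [44, 3, 23] -> [44]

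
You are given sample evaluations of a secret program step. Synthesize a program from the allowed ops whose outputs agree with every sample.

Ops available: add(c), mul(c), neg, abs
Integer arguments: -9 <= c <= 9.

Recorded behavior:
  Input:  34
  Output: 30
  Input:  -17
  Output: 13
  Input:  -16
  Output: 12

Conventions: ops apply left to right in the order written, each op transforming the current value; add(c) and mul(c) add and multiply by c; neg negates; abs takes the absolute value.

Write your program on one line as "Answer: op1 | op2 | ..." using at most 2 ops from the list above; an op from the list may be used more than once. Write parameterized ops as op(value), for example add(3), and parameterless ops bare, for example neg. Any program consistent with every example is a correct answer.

abs | add(-4)

Check, running the answer program on each example:
  34 -> 34 -> 30
  -17 -> 17 -> 13
  -16 -> 16 -> 12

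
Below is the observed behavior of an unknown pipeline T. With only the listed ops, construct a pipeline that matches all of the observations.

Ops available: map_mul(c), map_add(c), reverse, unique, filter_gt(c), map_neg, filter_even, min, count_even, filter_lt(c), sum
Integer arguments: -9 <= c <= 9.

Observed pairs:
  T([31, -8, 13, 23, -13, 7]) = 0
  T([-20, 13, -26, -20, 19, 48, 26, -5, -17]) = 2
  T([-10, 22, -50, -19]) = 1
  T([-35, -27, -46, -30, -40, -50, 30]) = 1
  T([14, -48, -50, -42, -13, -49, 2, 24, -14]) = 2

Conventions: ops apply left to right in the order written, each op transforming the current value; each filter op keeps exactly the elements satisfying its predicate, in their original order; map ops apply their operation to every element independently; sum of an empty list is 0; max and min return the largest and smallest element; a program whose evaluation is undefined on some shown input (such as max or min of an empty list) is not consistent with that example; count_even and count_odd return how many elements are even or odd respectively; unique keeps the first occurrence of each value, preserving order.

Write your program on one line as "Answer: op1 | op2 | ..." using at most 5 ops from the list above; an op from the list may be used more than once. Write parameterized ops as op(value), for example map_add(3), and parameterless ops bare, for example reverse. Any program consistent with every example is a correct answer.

filter_gt(5) | map_neg | reverse | count_even

Check, running the answer program on each example:
  [31, -8, 13, 23, -13, 7] -> [31, 13, 23, 7] -> [-31, -13, -23, -7] -> [-7, -23, -13, -31] -> 0
  [-20, 13, -26, -20, 19, 48, 26, -5, -17] -> [13, 19, 48, 26] -> [-13, -19, -48, -26] -> [-26, -48, -19, -13] -> 2
  [-10, 22, -50, -19] -> [22] -> [-22] -> [-22] -> 1
  [-35, -27, -46, -30, -40, -50, 30] -> [30] -> [-30] -> [-30] -> 1
  [14, -48, -50, -42, -13, -49, 2, 24, -14] -> [14, 24] -> [-14, -24] -> [-24, -14] -> 2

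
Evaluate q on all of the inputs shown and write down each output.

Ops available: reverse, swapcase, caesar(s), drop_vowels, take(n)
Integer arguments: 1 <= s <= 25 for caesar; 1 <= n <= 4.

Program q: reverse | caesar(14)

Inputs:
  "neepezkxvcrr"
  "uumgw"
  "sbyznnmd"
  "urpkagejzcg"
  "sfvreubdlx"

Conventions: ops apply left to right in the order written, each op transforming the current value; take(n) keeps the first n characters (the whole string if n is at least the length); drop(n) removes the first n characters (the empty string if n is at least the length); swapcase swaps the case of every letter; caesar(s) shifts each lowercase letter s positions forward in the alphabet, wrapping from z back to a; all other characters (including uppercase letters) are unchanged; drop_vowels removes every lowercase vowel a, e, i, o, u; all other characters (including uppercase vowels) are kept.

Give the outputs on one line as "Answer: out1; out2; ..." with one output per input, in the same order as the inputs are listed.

Execution, op by op:
  "neepezkxvcrr" -> "rrcvxkzepeen" -> "ffqjlynsdssb"
  "uumgw" -> "wgmuu" -> "kuaii"
  "sbyznnmd" -> "dmnnzybs" -> "rabbnmpg"
  "urpkagejzcg" -> "gczjegakpru" -> "uqnxsuoydfi"
  "sfvreubdlx" -> "xldbuervfs" -> "lzrpisfjtg"

"ffqjlynsdssb"; "kuaii"; "rabbnmpg"; "uqnxsuoydfi"; "lzrpisfjtg"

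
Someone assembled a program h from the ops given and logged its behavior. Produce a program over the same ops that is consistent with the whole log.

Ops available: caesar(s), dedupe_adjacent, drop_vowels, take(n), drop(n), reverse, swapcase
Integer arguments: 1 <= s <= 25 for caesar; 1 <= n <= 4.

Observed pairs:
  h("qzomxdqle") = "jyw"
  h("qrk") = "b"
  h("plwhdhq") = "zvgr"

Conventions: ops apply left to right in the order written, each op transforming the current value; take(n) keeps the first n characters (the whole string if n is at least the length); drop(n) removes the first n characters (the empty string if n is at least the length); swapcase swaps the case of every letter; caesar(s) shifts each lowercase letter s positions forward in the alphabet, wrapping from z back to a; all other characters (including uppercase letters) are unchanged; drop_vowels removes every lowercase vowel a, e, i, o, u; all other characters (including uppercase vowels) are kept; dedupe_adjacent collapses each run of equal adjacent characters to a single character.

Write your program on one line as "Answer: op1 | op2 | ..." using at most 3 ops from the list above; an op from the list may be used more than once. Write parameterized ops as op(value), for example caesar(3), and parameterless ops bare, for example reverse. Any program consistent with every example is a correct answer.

take(4) | caesar(10) | drop_vowels

Check, running the answer program on each example:
  "qzomxdqle" -> "qzom" -> "ajyw" -> "jyw"
  "qrk" -> "qrk" -> "abu" -> "b"
  "plwhdhq" -> "plwh" -> "zvgr" -> "zvgr"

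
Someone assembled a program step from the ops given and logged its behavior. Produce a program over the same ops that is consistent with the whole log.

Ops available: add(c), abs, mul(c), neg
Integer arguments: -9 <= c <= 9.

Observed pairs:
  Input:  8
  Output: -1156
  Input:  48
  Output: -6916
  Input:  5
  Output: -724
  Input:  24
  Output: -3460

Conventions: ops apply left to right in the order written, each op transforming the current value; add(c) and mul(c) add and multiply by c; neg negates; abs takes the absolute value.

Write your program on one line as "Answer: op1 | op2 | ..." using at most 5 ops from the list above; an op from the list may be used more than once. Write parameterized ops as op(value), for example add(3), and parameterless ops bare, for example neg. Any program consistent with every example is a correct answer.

neg | mul(4) | mul(4) | mul(9) | add(-4)

Check, running the answer program on each example:
  8 -> -8 -> -32 -> -128 -> -1152 -> -1156
  48 -> -48 -> -192 -> -768 -> -6912 -> -6916
  5 -> -5 -> -20 -> -80 -> -720 -> -724
  24 -> -24 -> -96 -> -384 -> -3456 -> -3460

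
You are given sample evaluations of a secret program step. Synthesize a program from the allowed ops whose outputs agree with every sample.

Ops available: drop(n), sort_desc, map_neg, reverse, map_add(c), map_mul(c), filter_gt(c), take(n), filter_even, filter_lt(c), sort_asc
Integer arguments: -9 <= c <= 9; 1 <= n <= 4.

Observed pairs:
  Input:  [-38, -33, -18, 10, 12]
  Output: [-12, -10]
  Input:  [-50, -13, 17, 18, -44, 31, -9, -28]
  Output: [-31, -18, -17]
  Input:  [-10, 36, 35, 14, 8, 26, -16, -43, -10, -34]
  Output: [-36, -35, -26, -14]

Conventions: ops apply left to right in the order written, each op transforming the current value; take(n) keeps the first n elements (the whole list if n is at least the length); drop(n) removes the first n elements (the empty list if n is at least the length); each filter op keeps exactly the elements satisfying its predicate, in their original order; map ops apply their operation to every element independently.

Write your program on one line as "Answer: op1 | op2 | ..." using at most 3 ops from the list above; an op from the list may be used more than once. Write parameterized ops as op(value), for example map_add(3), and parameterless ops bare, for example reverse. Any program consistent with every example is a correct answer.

filter_gt(9) | sort_desc | map_neg

Check, running the answer program on each example:
  [-38, -33, -18, 10, 12] -> [10, 12] -> [12, 10] -> [-12, -10]
  [-50, -13, 17, 18, -44, 31, -9, -28] -> [17, 18, 31] -> [31, 18, 17] -> [-31, -18, -17]
  [-10, 36, 35, 14, 8, 26, -16, -43, -10, -34] -> [36, 35, 14, 26] -> [36, 35, 26, 14] -> [-36, -35, -26, -14]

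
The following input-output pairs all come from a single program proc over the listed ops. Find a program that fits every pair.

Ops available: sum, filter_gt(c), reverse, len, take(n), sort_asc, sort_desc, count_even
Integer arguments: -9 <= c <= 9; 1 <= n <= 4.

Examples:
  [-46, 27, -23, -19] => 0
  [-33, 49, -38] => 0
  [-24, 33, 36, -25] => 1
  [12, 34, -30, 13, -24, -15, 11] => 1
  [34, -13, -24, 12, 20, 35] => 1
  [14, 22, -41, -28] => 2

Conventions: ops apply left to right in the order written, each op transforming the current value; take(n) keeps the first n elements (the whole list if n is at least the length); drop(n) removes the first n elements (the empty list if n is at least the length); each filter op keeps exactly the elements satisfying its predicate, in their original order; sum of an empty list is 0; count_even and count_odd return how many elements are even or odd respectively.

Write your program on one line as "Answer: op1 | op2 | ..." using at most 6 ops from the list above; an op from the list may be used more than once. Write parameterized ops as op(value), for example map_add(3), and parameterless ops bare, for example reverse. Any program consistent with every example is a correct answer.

sort_asc | reverse | take(2) | sort_asc | count_even

Check, running the answer program on each example:
  [-46, 27, -23, -19] -> [-46, -23, -19, 27] -> [27, -19, -23, -46] -> [27, -19] -> [-19, 27] -> 0
  [-33, 49, -38] -> [-38, -33, 49] -> [49, -33, -38] -> [49, -33] -> [-33, 49] -> 0
  [-24, 33, 36, -25] -> [-25, -24, 33, 36] -> [36, 33, -24, -25] -> [36, 33] -> [33, 36] -> 1
  [12, 34, -30, 13, -24, -15, 11] -> [-30, -24, -15, 11, 12, 13, 34] -> [34, 13, 12, 11, -15, -24, -30] -> [34, 13] -> [13, 34] -> 1
  [34, -13, -24, 12, 20, 35] -> [-24, -13, 12, 20, 34, 35] -> [35, 34, 20, 12, -13, -24] -> [35, 34] -> [34, 35] -> 1
  [14, 22, -41, -28] -> [-41, -28, 14, 22] -> [22, 14, -28, -41] -> [22, 14] -> [14, 22] -> 2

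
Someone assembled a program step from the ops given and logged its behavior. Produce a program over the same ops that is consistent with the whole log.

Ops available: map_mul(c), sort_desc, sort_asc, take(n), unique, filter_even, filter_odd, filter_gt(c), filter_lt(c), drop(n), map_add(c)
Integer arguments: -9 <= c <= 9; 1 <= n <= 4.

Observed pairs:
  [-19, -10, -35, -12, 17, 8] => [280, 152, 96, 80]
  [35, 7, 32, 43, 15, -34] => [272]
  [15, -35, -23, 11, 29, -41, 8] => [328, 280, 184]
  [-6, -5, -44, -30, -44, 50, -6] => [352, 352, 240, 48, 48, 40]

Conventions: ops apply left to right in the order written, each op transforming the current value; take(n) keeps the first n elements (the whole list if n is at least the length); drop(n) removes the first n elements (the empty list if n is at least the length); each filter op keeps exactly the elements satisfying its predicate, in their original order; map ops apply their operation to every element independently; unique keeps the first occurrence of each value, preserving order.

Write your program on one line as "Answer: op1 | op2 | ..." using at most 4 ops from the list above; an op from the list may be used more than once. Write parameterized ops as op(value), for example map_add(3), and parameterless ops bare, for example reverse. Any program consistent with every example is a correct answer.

sort_desc | map_mul(-8) | sort_desc | filter_gt(-6)

Check, running the answer program on each example:
  [-19, -10, -35, -12, 17, 8] -> [17, 8, -10, -12, -19, -35] -> [-136, -64, 80, 96, 152, 280] -> [280, 152, 96, 80, -64, -136] -> [280, 152, 96, 80]
  [35, 7, 32, 43, 15, -34] -> [43, 35, 32, 15, 7, -34] -> [-344, -280, -256, -120, -56, 272] -> [272, -56, -120, -256, -280, -344] -> [272]
  [15, -35, -23, 11, 29, -41, 8] -> [29, 15, 11, 8, -23, -35, -41] -> [-232, -120, -88, -64, 184, 280, 328] -> [328, 280, 184, -64, -88, -120, -232] -> [328, 280, 184]
  [-6, -5, -44, -30, -44, 50, -6] -> [50, -5, -6, -6, -30, -44, -44] -> [-400, 40, 48, 48, 240, 352, 352] -> [352, 352, 240, 48, 48, 40, -400] -> [352, 352, 240, 48, 48, 40]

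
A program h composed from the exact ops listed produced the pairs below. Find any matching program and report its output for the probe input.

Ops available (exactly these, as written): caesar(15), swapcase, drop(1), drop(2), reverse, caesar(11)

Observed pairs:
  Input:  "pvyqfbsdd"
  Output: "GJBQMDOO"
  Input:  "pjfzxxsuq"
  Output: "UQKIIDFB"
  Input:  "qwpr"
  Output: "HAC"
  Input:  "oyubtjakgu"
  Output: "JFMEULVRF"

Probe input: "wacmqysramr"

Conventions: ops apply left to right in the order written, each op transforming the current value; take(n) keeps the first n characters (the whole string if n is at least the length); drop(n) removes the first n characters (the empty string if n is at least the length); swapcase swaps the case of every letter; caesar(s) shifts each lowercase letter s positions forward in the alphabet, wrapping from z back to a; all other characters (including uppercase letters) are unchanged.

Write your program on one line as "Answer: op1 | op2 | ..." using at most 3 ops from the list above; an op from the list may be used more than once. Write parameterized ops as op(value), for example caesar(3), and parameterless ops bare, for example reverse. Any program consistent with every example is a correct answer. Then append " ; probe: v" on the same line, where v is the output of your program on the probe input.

drop(1) | caesar(11) | swapcase ; probe: "LNXBJDCLXC"

Check, running the answer program on each example:
  "pvyqfbsdd" -> "vyqfbsdd" -> "gjbqmdoo" -> "GJBQMDOO"
  "pjfzxxsuq" -> "jfzxxsuq" -> "uqkiidfb" -> "UQKIIDFB"
  "qwpr" -> "wpr" -> "hac" -> "HAC"
  "oyubtjakgu" -> "yubtjakgu" -> "jfmeulvrf" -> "JFMEULVRF"
  probe: "wacmqysramr" -> "acmqysramr" -> "lnxbjdclxc" -> "LNXBJDCLXC"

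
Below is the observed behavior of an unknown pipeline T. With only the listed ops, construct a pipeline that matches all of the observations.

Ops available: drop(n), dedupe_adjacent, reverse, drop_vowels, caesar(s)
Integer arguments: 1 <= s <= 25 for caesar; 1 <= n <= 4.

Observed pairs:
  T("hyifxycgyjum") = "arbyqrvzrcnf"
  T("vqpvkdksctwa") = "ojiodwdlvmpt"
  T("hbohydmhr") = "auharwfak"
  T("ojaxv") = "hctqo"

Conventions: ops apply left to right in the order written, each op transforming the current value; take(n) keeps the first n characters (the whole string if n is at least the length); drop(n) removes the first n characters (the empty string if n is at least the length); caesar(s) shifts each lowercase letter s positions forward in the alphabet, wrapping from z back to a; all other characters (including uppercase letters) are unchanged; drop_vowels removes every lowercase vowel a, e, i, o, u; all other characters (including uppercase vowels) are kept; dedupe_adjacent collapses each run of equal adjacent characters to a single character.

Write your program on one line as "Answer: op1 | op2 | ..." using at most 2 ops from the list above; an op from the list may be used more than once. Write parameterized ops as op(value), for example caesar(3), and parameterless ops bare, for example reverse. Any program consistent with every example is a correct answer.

caesar(17) | caesar(2)

Check, running the answer program on each example:
  "hyifxycgyjum" -> "ypzwoptxpald" -> "arbyqrvzrcnf"
  "vqpvkdksctwa" -> "mhgmbubjtknr" -> "ojiodwdlvmpt"
  "hbohydmhr" -> "ysfypudyi" -> "auharwfak"
  "ojaxv" -> "farom" -> "hctqo"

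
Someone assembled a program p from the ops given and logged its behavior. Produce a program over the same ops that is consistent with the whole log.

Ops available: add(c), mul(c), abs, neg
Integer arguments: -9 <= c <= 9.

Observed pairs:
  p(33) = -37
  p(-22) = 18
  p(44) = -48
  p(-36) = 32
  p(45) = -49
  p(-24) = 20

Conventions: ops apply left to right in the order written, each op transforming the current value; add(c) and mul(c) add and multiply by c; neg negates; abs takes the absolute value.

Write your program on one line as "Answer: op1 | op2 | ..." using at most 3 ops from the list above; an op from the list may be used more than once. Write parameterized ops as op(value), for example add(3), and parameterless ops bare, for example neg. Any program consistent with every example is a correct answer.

neg | add(-4)

Check, running the answer program on each example:
  33 -> -33 -> -37
  -22 -> 22 -> 18
  44 -> -44 -> -48
  -36 -> 36 -> 32
  45 -> -45 -> -49
  -24 -> 24 -> 20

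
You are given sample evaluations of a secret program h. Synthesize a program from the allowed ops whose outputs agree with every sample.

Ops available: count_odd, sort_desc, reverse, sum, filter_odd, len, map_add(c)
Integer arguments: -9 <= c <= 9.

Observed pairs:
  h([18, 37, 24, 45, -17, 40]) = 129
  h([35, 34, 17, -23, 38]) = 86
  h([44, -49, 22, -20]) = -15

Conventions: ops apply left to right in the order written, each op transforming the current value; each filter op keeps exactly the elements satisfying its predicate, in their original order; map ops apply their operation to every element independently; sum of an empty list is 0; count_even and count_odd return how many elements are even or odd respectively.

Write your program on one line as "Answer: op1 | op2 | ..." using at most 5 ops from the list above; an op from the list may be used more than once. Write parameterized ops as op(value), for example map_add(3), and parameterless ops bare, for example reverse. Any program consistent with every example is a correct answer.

map_add(-2) | reverse | sort_desc | map_add(-1) | sum

Check, running the answer program on each example:
  [18, 37, 24, 45, -17, 40] -> [16, 35, 22, 43, -19, 38] -> [38, -19, 43, 22, 35, 16] -> [43, 38, 35, 22, 16, -19] -> [42, 37, 34, 21, 15, -20] -> 129
  [35, 34, 17, -23, 38] -> [33, 32, 15, -25, 36] -> [36, -25, 15, 32, 33] -> [36, 33, 32, 15, -25] -> [35, 32, 31, 14, -26] -> 86
  [44, -49, 22, -20] -> [42, -51, 20, -22] -> [-22, 20, -51, 42] -> [42, 20, -22, -51] -> [41, 19, -23, -52] -> -15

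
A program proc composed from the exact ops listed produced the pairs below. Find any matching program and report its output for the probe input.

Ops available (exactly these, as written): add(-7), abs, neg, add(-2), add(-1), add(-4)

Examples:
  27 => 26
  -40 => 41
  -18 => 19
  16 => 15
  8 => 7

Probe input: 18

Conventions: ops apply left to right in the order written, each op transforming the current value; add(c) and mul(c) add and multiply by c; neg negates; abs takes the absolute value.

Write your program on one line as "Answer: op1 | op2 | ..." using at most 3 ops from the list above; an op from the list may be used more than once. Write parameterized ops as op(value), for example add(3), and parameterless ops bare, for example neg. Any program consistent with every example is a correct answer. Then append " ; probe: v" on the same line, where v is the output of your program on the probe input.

add(-1) | abs ; probe: 17

Check, running the answer program on each example:
  27 -> 26 -> 26
  -40 -> -41 -> 41
  -18 -> -19 -> 19
  16 -> 15 -> 15
  8 -> 7 -> 7
  probe: 18 -> 17 -> 17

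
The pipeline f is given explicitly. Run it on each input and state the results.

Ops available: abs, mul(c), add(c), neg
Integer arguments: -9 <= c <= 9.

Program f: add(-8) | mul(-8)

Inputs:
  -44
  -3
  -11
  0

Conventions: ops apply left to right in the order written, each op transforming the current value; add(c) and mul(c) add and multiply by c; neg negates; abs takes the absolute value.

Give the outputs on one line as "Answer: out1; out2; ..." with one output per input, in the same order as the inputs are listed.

Execution, op by op:
  -44 -> -52 -> 416
  -3 -> -11 -> 88
  -11 -> -19 -> 152
  0 -> -8 -> 64

416; 88; 152; 64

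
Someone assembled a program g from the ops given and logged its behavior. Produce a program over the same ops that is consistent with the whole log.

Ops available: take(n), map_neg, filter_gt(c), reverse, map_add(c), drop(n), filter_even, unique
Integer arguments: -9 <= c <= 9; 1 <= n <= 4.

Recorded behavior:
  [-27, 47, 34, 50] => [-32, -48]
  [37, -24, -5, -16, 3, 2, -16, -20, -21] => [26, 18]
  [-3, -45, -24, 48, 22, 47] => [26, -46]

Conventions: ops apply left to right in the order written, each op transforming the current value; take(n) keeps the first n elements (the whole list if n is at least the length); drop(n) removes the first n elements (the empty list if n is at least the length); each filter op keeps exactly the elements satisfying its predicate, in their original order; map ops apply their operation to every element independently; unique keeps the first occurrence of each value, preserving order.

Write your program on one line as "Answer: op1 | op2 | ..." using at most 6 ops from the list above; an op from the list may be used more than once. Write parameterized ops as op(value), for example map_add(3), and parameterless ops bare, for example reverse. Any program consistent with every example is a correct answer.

map_add(6) | filter_even | map_neg | map_add(7) | take(2) | map_add(1)

Check, running the answer program on each example:
  [-27, 47, 34, 50] -> [-21, 53, 40, 56] -> [40, 56] -> [-40, -56] -> [-33, -49] -> [-33, -49] -> [-32, -48]
  [37, -24, -5, -16, 3, 2, -16, -20, -21] -> [43, -18, 1, -10, 9, 8, -10, -14, -15] -> [-18, -10, 8, -10, -14] -> [18, 10, -8, 10, 14] -> [25, 17, -1, 17, 21] -> [25, 17] -> [26, 18]
  [-3, -45, -24, 48, 22, 47] -> [3, -39, -18, 54, 28, 53] -> [-18, 54, 28] -> [18, -54, -28] -> [25, -47, -21] -> [25, -47] -> [26, -46]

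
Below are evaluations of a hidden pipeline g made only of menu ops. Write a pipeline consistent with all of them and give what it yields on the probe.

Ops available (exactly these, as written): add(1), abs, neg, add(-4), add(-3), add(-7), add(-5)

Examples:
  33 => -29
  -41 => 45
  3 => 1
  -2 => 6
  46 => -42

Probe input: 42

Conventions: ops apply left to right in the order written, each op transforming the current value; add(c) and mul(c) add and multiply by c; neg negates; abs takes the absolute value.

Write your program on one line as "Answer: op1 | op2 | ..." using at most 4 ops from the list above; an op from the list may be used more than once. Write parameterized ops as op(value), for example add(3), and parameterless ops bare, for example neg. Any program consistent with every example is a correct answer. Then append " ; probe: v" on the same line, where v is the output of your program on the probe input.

add(-7) | neg | add(-3) ; probe: -38

Check, running the answer program on each example:
  33 -> 26 -> -26 -> -29
  -41 -> -48 -> 48 -> 45
  3 -> -4 -> 4 -> 1
  -2 -> -9 -> 9 -> 6
  46 -> 39 -> -39 -> -42
  probe: 42 -> 35 -> -35 -> -38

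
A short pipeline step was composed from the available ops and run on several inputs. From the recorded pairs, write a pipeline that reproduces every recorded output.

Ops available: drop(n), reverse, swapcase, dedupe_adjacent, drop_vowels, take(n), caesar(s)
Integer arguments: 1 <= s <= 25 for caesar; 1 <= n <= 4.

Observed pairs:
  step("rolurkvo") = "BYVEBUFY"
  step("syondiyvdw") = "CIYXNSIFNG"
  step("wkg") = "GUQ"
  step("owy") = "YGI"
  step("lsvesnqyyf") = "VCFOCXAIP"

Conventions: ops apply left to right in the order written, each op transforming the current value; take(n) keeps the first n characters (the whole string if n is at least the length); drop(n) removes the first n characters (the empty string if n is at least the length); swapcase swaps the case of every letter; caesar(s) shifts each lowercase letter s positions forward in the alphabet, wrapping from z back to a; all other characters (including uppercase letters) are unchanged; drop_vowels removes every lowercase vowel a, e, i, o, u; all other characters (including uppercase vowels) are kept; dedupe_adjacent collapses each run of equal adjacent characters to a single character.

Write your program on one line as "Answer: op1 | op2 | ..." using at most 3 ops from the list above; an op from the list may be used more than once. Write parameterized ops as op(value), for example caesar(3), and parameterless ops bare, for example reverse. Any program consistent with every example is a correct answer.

caesar(10) | dedupe_adjacent | swapcase

Check, running the answer program on each example:
  "rolurkvo" -> "byvebufy" -> "byvebufy" -> "BYVEBUFY"
  "syondiyvdw" -> "ciyxnsifng" -> "ciyxnsifng" -> "CIYXNSIFNG"
  "wkg" -> "guq" -> "guq" -> "GUQ"
  "owy" -> "ygi" -> "ygi" -> "YGI"
  "lsvesnqyyf" -> "vcfocxaiip" -> "vcfocxaip" -> "VCFOCXAIP"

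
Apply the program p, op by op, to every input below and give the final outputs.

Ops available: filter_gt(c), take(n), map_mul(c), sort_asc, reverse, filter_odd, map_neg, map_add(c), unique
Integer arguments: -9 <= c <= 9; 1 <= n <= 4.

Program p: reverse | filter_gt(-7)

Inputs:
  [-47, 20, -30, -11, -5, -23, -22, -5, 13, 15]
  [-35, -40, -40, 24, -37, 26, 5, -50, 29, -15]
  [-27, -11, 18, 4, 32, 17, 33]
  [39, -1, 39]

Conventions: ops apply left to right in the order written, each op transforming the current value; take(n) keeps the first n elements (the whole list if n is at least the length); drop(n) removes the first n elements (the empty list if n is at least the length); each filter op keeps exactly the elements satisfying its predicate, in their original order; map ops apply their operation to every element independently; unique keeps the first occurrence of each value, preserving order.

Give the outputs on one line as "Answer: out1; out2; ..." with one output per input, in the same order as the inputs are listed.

[15, 13, -5, -5, 20]; [29, 5, 26, 24]; [33, 17, 32, 4, 18]; [39, -1, 39]

Execution, op by op:
  [-47, 20, -30, -11, -5, -23, -22, -5, 13, 15] -> [15, 13, -5, -22, -23, -5, -11, -30, 20, -47] -> [15, 13, -5, -5, 20]
  [-35, -40, -40, 24, -37, 26, 5, -50, 29, -15] -> [-15, 29, -50, 5, 26, -37, 24, -40, -40, -35] -> [29, 5, 26, 24]
  [-27, -11, 18, 4, 32, 17, 33] -> [33, 17, 32, 4, 18, -11, -27] -> [33, 17, 32, 4, 18]
  [39, -1, 39] -> [39, -1, 39] -> [39, -1, 39]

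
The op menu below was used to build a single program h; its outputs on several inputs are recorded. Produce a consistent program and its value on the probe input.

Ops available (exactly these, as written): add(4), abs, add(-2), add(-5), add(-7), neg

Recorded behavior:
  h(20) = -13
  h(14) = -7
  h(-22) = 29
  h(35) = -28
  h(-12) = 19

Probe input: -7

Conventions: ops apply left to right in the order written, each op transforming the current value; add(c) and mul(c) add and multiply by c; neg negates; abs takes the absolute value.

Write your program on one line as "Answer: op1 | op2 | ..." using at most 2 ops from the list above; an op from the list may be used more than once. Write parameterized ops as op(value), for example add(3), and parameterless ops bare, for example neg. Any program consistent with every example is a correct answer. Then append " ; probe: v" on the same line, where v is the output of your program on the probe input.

add(-7) | neg ; probe: 14

Check, running the answer program on each example:
  20 -> 13 -> -13
  14 -> 7 -> -7
  -22 -> -29 -> 29
  35 -> 28 -> -28
  -12 -> -19 -> 19
  probe: -7 -> -14 -> 14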